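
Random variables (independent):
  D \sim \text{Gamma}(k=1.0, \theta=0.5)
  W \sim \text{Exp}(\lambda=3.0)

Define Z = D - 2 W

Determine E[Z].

E[Z] = 1*E[D] - 2*E[W]
E[D] = 0.5
E[W] = 0.33333333
E[Z] = 1*0.5 - 2*0.33333333 = -0.16666667

-0.16666667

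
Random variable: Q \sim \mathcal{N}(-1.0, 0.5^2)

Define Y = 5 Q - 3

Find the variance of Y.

For Y = aQ + b: Var(Y) = a² * Var(Q)
Var(Q) = 0.5^2 = 0.25
Var(Y) = 5² * 0.25 = 25 * 0.25 = 6.25

6.25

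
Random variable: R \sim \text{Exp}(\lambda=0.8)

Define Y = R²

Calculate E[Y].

Using E[X²] = Var(X) + (E[X])²:
E[R] = 1.25
Var(R) = 1/0.8^2 = 1.5625
E[R²] = 1.5625 + 1.25² = 1.5625 + 1.5625 = 3.125

3.125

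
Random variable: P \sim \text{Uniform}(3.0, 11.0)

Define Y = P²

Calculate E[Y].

E[P²] = Var(P) + (E[P])² = 5.3333333 + 49 = 54.333333

54.333333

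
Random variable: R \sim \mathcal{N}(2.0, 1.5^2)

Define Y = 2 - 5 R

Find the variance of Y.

For Y = aR + b: Var(Y) = a² * Var(R)
Var(R) = 1.5^2 = 2.25
Var(Y) = (-5)² * 2.25 = 25 * 2.25 = 56.25

56.25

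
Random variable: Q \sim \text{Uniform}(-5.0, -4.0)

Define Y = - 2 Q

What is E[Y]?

For Y = -2Q:
E[Y] = -2 * E[Q]
E[Q] = (-5 - 4)/2 = -4.5
E[Y] = -2 * (-4.5) = 9

9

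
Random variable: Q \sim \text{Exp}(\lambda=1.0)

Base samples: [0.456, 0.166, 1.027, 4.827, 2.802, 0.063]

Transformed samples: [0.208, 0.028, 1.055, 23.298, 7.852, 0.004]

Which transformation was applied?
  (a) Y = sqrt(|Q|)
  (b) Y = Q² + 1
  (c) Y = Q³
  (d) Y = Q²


Checking option (d) Y = Q²:
  Q = 0.456 -> Y = 0.208 ✓
  Q = 0.166 -> Y = 0.028 ✓
  Q = 1.027 -> Y = 1.055 ✓
All samples match this transformation.

(d) Q²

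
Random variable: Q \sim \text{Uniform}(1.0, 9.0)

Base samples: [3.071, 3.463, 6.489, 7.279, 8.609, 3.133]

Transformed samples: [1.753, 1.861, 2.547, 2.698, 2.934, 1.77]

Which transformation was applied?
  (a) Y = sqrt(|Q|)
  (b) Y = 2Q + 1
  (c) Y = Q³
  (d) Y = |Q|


Checking option (a) Y = sqrt(|Q|):
  Q = 3.071 -> Y = 1.753 ✓
  Q = 3.463 -> Y = 1.861 ✓
  Q = 6.489 -> Y = 2.547 ✓
All samples match this transformation.

(a) sqrt(|Q|)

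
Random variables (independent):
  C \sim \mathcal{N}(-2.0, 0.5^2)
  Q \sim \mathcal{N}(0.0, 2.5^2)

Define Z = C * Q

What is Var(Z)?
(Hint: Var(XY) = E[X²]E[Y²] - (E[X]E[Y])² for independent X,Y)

Var(XY) = E[X²]E[Y²] - (E[X]E[Y])²
E[C] = -2, Var(C) = 0.25
E[Q] = 0, Var(Q) = 6.25
E[C²] = 0.25 + (-2)² = 4.25
E[Q²] = 6.25 + 0² = 6.25
Var(Z) = 4.25*6.25 - (-2*0)²
= 26.5625 - 0 = 26.5625

26.5625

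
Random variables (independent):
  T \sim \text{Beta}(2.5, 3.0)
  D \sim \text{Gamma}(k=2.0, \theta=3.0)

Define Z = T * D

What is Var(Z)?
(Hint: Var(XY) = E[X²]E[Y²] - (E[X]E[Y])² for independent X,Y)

Var(XY) = E[X²]E[Y²] - (E[X]E[Y])²
E[T] = 0.45454545, Var(T) = 0.038143675
E[D] = 6, Var(D) = 18
E[T²] = 0.038143675 + 0.45454545² = 0.24475524
E[D²] = 18 + 6² = 54
Var(Z) = 0.24475524*54 - (0.45454545*6)²
= 13.216783 - 7.4380165 = 5.7787667

5.7787667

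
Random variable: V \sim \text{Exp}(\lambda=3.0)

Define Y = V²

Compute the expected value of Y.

E[V²] = Var(V) + (E[V])² = 0.11111111 + 0.11111111 = 0.22222222

0.22222222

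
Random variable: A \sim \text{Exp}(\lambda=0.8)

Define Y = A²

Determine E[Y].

E[A²] = Var(A) + (E[A])² = 1.5625 + 1.5625 = 3.125

3.125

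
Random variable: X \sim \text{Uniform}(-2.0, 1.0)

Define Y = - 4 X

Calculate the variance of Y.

For Y = aX + b: Var(Y) = a² * Var(X)
Var(X) = (1 + 2)^2/12 = 0.75
Var(Y) = (-4)² * 0.75 = 16 * 0.75 = 12

12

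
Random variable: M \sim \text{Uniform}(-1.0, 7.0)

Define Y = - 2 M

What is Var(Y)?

For Y = aM + b: Var(Y) = a² * Var(M)
Var(M) = (7 + 1)^2/12 = 5.3333333
Var(Y) = (-2)² * 5.3333333 = 4 * 5.3333333 = 21.333333

21.333333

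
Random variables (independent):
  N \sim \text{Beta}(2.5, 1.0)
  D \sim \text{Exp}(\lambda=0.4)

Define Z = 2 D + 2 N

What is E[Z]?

E[Z] = 2*E[N] + 2*E[D]
E[N] = 0.71428571
E[D] = 2.5
E[Z] = 2*0.71428571 + 2*2.5 = 6.4285714

6.4285714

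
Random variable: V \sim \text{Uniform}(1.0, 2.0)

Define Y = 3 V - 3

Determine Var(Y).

For Y = aV + b: Var(Y) = a² * Var(V)
Var(V) = (2 - 1)^2/12 = 0.083333333
Var(Y) = 3² * 0.083333333 = 9 * 0.083333333 = 0.75

0.75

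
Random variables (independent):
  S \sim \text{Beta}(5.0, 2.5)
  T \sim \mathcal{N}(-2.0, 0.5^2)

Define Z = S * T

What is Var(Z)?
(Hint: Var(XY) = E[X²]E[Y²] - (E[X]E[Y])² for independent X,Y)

Var(XY) = E[X²]E[Y²] - (E[X]E[Y])²
E[S] = 0.66666667, Var(S) = 0.026143791
E[T] = -2, Var(T) = 0.25
E[S²] = 0.026143791 + 0.66666667² = 0.47058824
E[T²] = 0.25 + (-2)² = 4.25
Var(Z) = 0.47058824*4.25 - (0.66666667*(-2))²
= 2 - 1.7777778 = 0.22222222

0.22222222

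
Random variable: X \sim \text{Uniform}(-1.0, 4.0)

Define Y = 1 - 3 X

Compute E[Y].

For Y = -3X + 1:
E[Y] = -3 * E[X] + 1
E[X] = (-1 + 4)/2 = 1.5
E[Y] = -3 * 1.5 + 1 = -3.5

-3.5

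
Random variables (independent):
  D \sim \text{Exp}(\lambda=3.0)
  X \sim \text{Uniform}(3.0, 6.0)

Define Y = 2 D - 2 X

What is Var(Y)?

For independent RVs: Var(aX + bY) = a²Var(X) + b²Var(Y)
Var(D) = 0.11111111
Var(X) = 0.75
Var(Y) = 2²*0.11111111 + (-2)²*0.75
= 4*0.11111111 + 4*0.75 = 3.4444444

3.4444444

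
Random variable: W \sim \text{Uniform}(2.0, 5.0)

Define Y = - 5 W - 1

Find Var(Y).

For Y = aW + b: Var(Y) = a² * Var(W)
Var(W) = (5 - 2)^2/12 = 0.75
Var(Y) = (-5)² * 0.75 = 25 * 0.75 = 18.75

18.75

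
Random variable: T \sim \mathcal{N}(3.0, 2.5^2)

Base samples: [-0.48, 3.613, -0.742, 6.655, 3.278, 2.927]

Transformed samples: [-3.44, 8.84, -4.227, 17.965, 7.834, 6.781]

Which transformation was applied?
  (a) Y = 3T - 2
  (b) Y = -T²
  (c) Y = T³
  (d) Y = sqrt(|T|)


Checking option (a) Y = 3T - 2:
  T = -0.48 -> Y = -3.44 ✓
  T = 3.613 -> Y = 8.84 ✓
  T = -0.742 -> Y = -4.227 ✓
All samples match this transformation.

(a) 3T - 2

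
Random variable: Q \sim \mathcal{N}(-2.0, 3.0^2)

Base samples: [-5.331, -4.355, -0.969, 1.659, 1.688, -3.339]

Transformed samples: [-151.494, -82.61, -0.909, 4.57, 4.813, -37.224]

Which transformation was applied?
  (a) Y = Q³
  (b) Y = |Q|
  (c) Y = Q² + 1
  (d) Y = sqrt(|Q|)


Checking option (a) Y = Q³:
  Q = -5.331 -> Y = -151.494 ✓
  Q = -4.355 -> Y = -82.61 ✓
  Q = -0.969 -> Y = -0.909 ✓
All samples match this transformation.

(a) Q³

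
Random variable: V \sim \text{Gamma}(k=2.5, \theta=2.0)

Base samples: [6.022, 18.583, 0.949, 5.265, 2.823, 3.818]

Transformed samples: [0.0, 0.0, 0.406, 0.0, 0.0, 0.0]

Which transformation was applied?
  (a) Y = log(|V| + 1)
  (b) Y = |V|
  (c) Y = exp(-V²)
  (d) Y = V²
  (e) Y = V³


Checking option (c) Y = exp(-V²):
  V = 6.022 -> Y = 0.0 ✓
  V = 18.583 -> Y = 0.0 ✓
  V = 0.949 -> Y = 0.406 ✓
All samples match this transformation.

(c) exp(-V²)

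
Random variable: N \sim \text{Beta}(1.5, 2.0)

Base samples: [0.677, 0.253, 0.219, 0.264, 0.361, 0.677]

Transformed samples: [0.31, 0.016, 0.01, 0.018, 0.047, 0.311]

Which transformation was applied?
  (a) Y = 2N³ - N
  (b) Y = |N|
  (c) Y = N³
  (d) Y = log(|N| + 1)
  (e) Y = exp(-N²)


Checking option (c) Y = N³:
  N = 0.677 -> Y = 0.31 ✓
  N = 0.253 -> Y = 0.016 ✓
  N = 0.219 -> Y = 0.01 ✓
All samples match this transformation.

(c) N³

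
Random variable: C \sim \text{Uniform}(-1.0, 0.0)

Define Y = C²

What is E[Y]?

E[C²] = Var(C) + (E[C])² = 0.083333333 + 0.25 = 0.33333333

0.33333333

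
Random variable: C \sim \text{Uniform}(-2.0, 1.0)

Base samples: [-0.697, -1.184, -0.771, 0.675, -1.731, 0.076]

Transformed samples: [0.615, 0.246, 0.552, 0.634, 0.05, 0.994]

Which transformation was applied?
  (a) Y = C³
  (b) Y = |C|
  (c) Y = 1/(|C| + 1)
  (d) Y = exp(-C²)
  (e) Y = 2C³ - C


Checking option (d) Y = exp(-C²):
  C = -0.697 -> Y = 0.615 ✓
  C = -1.184 -> Y = 0.246 ✓
  C = -0.771 -> Y = 0.552 ✓
All samples match this transformation.

(d) exp(-C²)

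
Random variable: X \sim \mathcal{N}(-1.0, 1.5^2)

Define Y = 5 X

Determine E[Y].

For Y = 5X:
E[Y] = 5 * E[X]
E[X] = -1.0 = -1
E[Y] = 5 * (-1) = -5

-5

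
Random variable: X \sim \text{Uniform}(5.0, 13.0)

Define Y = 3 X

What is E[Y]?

For Y = 3X:
E[Y] = 3 * E[X]
E[X] = (5 + 13)/2 = 9
E[Y] = 3 * 9 = 27

27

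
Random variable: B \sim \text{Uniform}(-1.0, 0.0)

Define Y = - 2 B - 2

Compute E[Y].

For Y = -2B - 2:
E[Y] = -2 * E[B] - 2
E[B] = (-1 + 0)/2 = -0.5
E[Y] = -2 * (-0.5) - 2 = -1

-1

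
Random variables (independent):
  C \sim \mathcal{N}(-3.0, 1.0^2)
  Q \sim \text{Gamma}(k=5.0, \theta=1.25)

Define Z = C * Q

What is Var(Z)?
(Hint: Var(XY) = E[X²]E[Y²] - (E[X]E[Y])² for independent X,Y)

Var(XY) = E[X²]E[Y²] - (E[X]E[Y])²
E[C] = -3, Var(C) = 1
E[Q] = 6.25, Var(Q) = 7.8125
E[C²] = 1 + (-3)² = 10
E[Q²] = 7.8125 + 6.25² = 46.875
Var(Z) = 10*46.875 - (-3*6.25)²
= 468.75 - 351.5625 = 117.1875

117.1875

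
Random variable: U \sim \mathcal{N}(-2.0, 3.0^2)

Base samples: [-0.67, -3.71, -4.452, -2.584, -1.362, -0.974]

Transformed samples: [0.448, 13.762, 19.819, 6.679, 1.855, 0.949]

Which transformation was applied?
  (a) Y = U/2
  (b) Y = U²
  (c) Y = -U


Checking option (b) Y = U²:
  U = -0.67 -> Y = 0.448 ✓
  U = -3.71 -> Y = 13.762 ✓
  U = -4.452 -> Y = 19.819 ✓
All samples match this transformation.

(b) U²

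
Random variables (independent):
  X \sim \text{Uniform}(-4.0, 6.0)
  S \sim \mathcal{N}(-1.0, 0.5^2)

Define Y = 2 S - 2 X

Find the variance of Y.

For independent RVs: Var(aX + bY) = a²Var(X) + b²Var(Y)
Var(X) = 8.3333333
Var(S) = 0.25
Var(Y) = (-2)²*8.3333333 + 2²*0.25
= 4*8.3333333 + 4*0.25 = 34.333333

34.333333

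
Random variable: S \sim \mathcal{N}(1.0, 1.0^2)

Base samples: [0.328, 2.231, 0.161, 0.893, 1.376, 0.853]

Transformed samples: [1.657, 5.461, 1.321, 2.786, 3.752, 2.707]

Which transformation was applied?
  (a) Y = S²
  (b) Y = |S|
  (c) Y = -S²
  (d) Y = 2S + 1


Checking option (d) Y = 2S + 1:
  S = 0.328 -> Y = 1.657 ✓
  S = 2.231 -> Y = 5.461 ✓
  S = 0.161 -> Y = 1.321 ✓
All samples match this transformation.

(d) 2S + 1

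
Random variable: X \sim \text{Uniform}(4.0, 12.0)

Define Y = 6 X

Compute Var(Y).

For Y = aX + b: Var(Y) = a² * Var(X)
Var(X) = (12 - 4)^2/12 = 5.3333333
Var(Y) = 6² * 5.3333333 = 36 * 5.3333333 = 192

192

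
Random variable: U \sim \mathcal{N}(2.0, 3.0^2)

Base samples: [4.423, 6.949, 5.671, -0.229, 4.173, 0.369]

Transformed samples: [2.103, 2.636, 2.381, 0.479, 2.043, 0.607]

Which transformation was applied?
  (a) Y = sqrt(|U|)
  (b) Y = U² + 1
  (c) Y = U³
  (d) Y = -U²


Checking option (a) Y = sqrt(|U|):
  U = 4.423 -> Y = 2.103 ✓
  U = 6.949 -> Y = 2.636 ✓
  U = 5.671 -> Y = 2.381 ✓
All samples match this transformation.

(a) sqrt(|U|)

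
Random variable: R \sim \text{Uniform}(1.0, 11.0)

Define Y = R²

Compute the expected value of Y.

E[R²] = Var(R) + (E[R])² = 8.3333333 + 36 = 44.333333

44.333333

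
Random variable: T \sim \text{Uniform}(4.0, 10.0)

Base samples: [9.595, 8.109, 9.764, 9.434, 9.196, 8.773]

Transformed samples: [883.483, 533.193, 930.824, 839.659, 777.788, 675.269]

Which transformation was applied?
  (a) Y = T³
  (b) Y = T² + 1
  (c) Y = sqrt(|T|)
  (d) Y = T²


Checking option (a) Y = T³:
  T = 9.595 -> Y = 883.483 ✓
  T = 8.109 -> Y = 533.193 ✓
  T = 9.764 -> Y = 930.824 ✓
All samples match this transformation.

(a) T³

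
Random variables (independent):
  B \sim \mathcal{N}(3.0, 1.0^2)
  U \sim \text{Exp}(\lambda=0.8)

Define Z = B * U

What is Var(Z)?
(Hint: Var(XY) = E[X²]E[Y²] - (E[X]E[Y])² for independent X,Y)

Var(XY) = E[X²]E[Y²] - (E[X]E[Y])²
E[B] = 3, Var(B) = 1
E[U] = 1.25, Var(U) = 1.5625
E[B²] = 1 + 3² = 10
E[U²] = 1.5625 + 1.25² = 3.125
Var(Z) = 10*3.125 - (3*1.25)²
= 31.25 - 14.0625 = 17.1875

17.1875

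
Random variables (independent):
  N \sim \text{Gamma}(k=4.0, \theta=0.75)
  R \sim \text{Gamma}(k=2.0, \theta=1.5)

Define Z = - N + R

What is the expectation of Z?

E[Z] = -1*E[N] + 1*E[R]
E[N] = 3
E[R] = 3
E[Z] = -1*3 + 1*3 = 0

0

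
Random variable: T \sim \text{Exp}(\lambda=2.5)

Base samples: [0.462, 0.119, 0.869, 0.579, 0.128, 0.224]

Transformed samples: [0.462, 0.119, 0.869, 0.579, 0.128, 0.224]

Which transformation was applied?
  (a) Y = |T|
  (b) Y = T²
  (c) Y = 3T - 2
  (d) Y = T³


Checking option (a) Y = |T|:
  T = 0.462 -> Y = 0.462 ✓
  T = 0.119 -> Y = 0.119 ✓
  T = 0.869 -> Y = 0.869 ✓
All samples match this transformation.

(a) |T|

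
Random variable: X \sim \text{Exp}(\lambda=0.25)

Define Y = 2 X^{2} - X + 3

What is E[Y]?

E[Y] = 2*E[X²] - 1*E[X] + 3
E[X] = 4
E[X²] = Var(X) + (E[X])² = 16 + 16 = 32
E[Y] = 2*32 - 1*4 + 3 = 63

63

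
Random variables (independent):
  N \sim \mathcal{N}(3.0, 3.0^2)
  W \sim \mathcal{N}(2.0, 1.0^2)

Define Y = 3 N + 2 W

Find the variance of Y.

For independent RVs: Var(aX + bY) = a²Var(X) + b²Var(Y)
Var(N) = 9
Var(W) = 1
Var(Y) = 3²*9 + 2²*1
= 9*9 + 4*1 = 85

85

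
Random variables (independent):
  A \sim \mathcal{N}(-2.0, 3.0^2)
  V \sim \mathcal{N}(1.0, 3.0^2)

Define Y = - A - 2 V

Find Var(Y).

For independent RVs: Var(aX + bY) = a²Var(X) + b²Var(Y)
Var(A) = 9
Var(V) = 9
Var(Y) = (-1)²*9 + (-2)²*9
= 1*9 + 4*9 = 45

45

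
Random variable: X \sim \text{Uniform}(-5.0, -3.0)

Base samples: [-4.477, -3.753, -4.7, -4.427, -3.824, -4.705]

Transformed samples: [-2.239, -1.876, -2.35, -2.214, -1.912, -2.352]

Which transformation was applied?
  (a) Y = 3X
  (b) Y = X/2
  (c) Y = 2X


Checking option (b) Y = X/2:
  X = -4.477 -> Y = -2.239 ✓
  X = -3.753 -> Y = -1.876 ✓
  X = -4.7 -> Y = -2.35 ✓
All samples match this transformation.

(b) X/2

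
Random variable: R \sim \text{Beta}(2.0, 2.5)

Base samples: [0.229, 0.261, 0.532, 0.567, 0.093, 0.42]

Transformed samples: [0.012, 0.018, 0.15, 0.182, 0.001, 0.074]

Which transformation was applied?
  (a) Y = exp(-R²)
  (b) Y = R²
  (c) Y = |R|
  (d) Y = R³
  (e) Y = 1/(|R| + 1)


Checking option (d) Y = R³:
  R = 0.229 -> Y = 0.012 ✓
  R = 0.261 -> Y = 0.018 ✓
  R = 0.532 -> Y = 0.15 ✓
All samples match this transformation.

(d) R³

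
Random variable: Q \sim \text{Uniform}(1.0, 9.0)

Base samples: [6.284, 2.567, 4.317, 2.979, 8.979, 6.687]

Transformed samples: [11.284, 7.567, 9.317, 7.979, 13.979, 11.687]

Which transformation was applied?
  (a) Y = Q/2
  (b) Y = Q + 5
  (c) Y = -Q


Checking option (b) Y = Q + 5:
  Q = 6.284 -> Y = 11.284 ✓
  Q = 2.567 -> Y = 7.567 ✓
  Q = 4.317 -> Y = 9.317 ✓
All samples match this transformation.

(b) Q + 5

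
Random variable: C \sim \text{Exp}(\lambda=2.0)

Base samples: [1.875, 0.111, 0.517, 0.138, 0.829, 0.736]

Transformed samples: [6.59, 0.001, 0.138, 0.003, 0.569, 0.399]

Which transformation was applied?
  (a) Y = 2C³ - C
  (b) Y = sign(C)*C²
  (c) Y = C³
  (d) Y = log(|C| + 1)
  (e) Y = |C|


Checking option (c) Y = C³:
  C = 1.875 -> Y = 6.59 ✓
  C = 0.111 -> Y = 0.001 ✓
  C = 0.517 -> Y = 0.138 ✓
All samples match this transformation.

(c) C³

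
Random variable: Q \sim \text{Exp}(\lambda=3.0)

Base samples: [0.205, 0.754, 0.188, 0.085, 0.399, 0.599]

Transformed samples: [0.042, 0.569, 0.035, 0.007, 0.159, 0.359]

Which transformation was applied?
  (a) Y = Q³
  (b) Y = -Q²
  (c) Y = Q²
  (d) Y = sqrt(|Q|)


Checking option (c) Y = Q²:
  Q = 0.205 -> Y = 0.042 ✓
  Q = 0.754 -> Y = 0.569 ✓
  Q = 0.188 -> Y = 0.035 ✓
All samples match this transformation.

(c) Q²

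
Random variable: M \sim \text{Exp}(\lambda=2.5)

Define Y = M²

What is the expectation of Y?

Using E[X²] = Var(X) + (E[X])²:
E[M] = 0.4
Var(M) = 1/2.5^2 = 0.16
E[M²] = 0.16 + 0.4² = 0.16 + 0.16 = 0.32

0.32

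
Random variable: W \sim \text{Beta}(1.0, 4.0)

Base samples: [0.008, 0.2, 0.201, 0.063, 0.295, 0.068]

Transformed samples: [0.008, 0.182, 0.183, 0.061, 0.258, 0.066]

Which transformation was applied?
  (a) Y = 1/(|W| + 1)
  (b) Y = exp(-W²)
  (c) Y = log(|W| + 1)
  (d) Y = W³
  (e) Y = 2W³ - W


Checking option (c) Y = log(|W| + 1):
  W = 0.008 -> Y = 0.008 ✓
  W = 0.2 -> Y = 0.182 ✓
  W = 0.201 -> Y = 0.183 ✓
All samples match this transformation.

(c) log(|W| + 1)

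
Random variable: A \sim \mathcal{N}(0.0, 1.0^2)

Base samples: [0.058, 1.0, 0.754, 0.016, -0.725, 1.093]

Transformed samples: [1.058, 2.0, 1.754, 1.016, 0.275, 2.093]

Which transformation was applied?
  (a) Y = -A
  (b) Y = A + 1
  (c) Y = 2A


Checking option (b) Y = A + 1:
  A = 0.058 -> Y = 1.058 ✓
  A = 1.0 -> Y = 2.0 ✓
  A = 0.754 -> Y = 1.754 ✓
All samples match this transformation.

(b) A + 1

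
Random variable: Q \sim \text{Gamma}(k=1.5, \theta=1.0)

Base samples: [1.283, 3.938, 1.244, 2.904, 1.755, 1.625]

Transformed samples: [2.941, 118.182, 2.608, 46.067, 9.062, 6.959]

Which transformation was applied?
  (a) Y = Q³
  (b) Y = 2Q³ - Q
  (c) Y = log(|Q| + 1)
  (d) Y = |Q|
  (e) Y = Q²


Checking option (b) Y = 2Q³ - Q:
  Q = 1.283 -> Y = 2.941 ✓
  Q = 3.938 -> Y = 118.182 ✓
  Q = 1.244 -> Y = 2.608 ✓
All samples match this transformation.

(b) 2Q³ - Q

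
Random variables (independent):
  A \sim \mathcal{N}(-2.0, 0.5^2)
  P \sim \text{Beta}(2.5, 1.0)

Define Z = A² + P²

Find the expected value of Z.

E[Z] = E[A²] + E[P²]
E[A²] = Var(A) + E[A]² = 0.25 + 4 = 4.25
E[P²] = Var(P) + E[P]² = 0.045351474 + 0.51020408 = 0.55555556
E[Z] = 4.25 + 0.55555556 = 4.8055556

4.8055556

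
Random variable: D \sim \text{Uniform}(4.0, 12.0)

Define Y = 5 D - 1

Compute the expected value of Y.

For Y = 5D - 1:
E[Y] = 5 * E[D] - 1
E[D] = (4 + 12)/2 = 8
E[Y] = 5 * 8 - 1 = 39

39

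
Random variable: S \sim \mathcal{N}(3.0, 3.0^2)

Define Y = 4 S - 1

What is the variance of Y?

For Y = aS + b: Var(Y) = a² * Var(S)
Var(S) = 3.0^2 = 9
Var(Y) = 4² * 9 = 16 * 9 = 144

144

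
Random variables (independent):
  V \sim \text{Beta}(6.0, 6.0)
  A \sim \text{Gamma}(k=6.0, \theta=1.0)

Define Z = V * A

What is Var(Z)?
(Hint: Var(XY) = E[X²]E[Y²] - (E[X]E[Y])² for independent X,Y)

Var(XY) = E[X²]E[Y²] - (E[X]E[Y])²
E[V] = 0.5, Var(V) = 0.019230769
E[A] = 6, Var(A) = 6
E[V²] = 0.019230769 + 0.5² = 0.26923077
E[A²] = 6 + 6² = 42
Var(Z) = 0.26923077*42 - (0.5*6)²
= 11.307692 - 9 = 2.3076923

2.3076923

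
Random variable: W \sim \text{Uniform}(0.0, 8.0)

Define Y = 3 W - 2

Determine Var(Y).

For Y = aW + b: Var(Y) = a² * Var(W)
Var(W) = (8 - 0)^2/12 = 5.3333333
Var(Y) = 3² * 5.3333333 = 9 * 5.3333333 = 48

48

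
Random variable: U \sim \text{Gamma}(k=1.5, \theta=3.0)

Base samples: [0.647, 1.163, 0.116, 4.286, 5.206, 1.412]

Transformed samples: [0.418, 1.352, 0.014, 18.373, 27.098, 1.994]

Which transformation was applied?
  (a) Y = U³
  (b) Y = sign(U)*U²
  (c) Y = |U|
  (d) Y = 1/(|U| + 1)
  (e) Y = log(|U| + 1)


Checking option (b) Y = sign(U)*U²:
  U = 0.647 -> Y = 0.418 ✓
  U = 1.163 -> Y = 1.352 ✓
  U = 0.116 -> Y = 0.014 ✓
All samples match this transformation.

(b) sign(U)*U²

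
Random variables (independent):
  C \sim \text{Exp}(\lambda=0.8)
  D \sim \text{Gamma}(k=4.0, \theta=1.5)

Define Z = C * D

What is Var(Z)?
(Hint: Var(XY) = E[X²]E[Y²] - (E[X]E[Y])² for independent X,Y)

Var(XY) = E[X²]E[Y²] - (E[X]E[Y])²
E[C] = 1.25, Var(C) = 1.5625
E[D] = 6, Var(D) = 9
E[C²] = 1.5625 + 1.25² = 3.125
E[D²] = 9 + 6² = 45
Var(Z) = 3.125*45 - (1.25*6)²
= 140.625 - 56.25 = 84.375

84.375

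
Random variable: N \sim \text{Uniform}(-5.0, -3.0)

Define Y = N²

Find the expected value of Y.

E[N²] = Var(N) + (E[N])² = 0.33333333 + 16 = 16.333333

16.333333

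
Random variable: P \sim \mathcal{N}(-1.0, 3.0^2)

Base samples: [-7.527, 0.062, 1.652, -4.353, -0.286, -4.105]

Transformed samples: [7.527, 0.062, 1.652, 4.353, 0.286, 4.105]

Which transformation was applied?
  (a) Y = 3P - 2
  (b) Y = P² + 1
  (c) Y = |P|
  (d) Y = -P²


Checking option (c) Y = |P|:
  P = -7.527 -> Y = 7.527 ✓
  P = 0.062 -> Y = 0.062 ✓
  P = 1.652 -> Y = 1.652 ✓
All samples match this transformation.

(c) |P|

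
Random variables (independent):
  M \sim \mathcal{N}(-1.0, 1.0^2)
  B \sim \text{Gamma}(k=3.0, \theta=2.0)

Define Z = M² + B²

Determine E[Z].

E[Z] = E[M²] + E[B²]
E[M²] = Var(M) + E[M]² = 1 + 1 = 2
E[B²] = Var(B) + E[B]² = 12 + 36 = 48
E[Z] = 2 + 48 = 50

50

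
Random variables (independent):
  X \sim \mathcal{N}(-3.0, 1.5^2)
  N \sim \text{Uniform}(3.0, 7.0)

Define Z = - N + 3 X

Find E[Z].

E[Z] = 3*E[X] - 1*E[N]
E[X] = -3
E[N] = 5
E[Z] = 3*(-3) - 1*5 = -14

-14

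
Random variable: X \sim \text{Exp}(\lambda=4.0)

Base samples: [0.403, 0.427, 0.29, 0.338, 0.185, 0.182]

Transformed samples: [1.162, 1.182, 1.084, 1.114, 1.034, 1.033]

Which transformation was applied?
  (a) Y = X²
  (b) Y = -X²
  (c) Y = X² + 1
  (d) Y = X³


Checking option (c) Y = X² + 1:
  X = 0.403 -> Y = 1.162 ✓
  X = 0.427 -> Y = 1.182 ✓
  X = 0.29 -> Y = 1.084 ✓
All samples match this transformation.

(c) X² + 1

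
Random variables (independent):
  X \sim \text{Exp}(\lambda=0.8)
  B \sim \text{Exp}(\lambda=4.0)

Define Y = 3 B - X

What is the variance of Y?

For independent RVs: Var(aX + bY) = a²Var(X) + b²Var(Y)
Var(X) = 1.5625
Var(B) = 0.0625
Var(Y) = (-1)²*1.5625 + 3²*0.0625
= 1*1.5625 + 9*0.0625 = 2.125

2.125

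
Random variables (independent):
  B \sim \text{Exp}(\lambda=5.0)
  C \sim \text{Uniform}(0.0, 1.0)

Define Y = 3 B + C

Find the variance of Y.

For independent RVs: Var(aX + bY) = a²Var(X) + b²Var(Y)
Var(B) = 0.04
Var(C) = 0.083333333
Var(Y) = 3²*0.04 + 1²*0.083333333
= 9*0.04 + 1*0.083333333 = 0.44333333

0.44333333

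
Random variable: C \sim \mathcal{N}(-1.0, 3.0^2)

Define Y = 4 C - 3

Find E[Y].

For Y = 4C - 3:
E[Y] = 4 * E[C] - 3
E[C] = -1.0 = -1
E[Y] = 4 * (-1) - 3 = -7

-7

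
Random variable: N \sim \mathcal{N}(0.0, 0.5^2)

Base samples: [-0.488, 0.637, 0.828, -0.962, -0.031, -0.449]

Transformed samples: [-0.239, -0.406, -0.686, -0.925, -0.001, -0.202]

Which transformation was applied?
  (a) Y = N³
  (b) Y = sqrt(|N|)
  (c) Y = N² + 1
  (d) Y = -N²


Checking option (d) Y = -N²:
  N = -0.488 -> Y = -0.239 ✓
  N = 0.637 -> Y = -0.406 ✓
  N = 0.828 -> Y = -0.686 ✓
All samples match this transformation.

(d) -N²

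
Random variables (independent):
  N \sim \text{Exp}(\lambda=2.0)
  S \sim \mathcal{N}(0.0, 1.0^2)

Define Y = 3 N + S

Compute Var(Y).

For independent RVs: Var(aX + bY) = a²Var(X) + b²Var(Y)
Var(N) = 0.25
Var(S) = 1
Var(Y) = 3²*0.25 + 1²*1
= 9*0.25 + 1*1 = 3.25

3.25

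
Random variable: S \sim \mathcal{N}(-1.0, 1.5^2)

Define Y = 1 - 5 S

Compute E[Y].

For Y = -5S + 1:
E[Y] = -5 * E[S] + 1
E[S] = -1.0 = -1
E[Y] = -5 * (-1) + 1 = 6

6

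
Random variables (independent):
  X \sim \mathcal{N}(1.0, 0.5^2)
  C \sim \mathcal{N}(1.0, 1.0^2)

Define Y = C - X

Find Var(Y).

For independent RVs: Var(aX + bY) = a²Var(X) + b²Var(Y)
Var(X) = 0.25
Var(C) = 1
Var(Y) = (-1)²*0.25 + 1²*1
= 1*0.25 + 1*1 = 1.25

1.25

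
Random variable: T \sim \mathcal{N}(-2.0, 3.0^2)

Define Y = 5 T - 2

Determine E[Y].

For Y = 5T - 2:
E[Y] = 5 * E[T] - 2
E[T] = -2.0 = -2
E[Y] = 5 * (-2) - 2 = -12

-12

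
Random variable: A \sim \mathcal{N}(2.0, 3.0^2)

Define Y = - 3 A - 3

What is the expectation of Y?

For Y = -3A - 3:
E[Y] = -3 * E[A] - 3
E[A] = 2.0 = 2
E[Y] = -3 * 2 - 3 = -9

-9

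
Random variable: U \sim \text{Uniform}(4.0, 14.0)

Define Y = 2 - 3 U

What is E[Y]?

For Y = -3U + 2:
E[Y] = -3 * E[U] + 2
E[U] = (4 + 14)/2 = 9
E[Y] = -3 * 9 + 2 = -25

-25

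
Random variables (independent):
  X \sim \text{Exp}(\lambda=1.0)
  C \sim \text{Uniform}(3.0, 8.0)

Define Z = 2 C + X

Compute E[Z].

E[Z] = 1*E[X] + 2*E[C]
E[X] = 1
E[C] = 5.5
E[Z] = 1*1 + 2*5.5 = 12

12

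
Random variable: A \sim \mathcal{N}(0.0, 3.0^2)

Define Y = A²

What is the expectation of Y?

Using E[X²] = Var(X) + (E[X])²:
E[A] = 0
Var(A) = 3.0^2 = 9
E[A²] = 9 + 0² = 9 + 0 = 9

9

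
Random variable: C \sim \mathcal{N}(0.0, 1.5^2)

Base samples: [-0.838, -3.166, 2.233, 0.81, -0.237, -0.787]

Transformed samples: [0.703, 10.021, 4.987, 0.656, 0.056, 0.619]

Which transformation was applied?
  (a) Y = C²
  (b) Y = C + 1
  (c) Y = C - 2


Checking option (a) Y = C²:
  C = -0.838 -> Y = 0.703 ✓
  C = -3.166 -> Y = 10.021 ✓
  C = 2.233 -> Y = 4.987 ✓
All samples match this transformation.

(a) C²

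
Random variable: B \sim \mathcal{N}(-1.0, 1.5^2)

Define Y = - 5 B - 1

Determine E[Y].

For Y = -5B - 1:
E[Y] = -5 * E[B] - 1
E[B] = -1.0 = -1
E[Y] = -5 * (-1) - 1 = 4

4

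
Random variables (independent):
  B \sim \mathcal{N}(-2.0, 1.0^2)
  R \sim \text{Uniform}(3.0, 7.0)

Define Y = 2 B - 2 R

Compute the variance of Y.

For independent RVs: Var(aX + bY) = a²Var(X) + b²Var(Y)
Var(B) = 1
Var(R) = 1.3333333
Var(Y) = 2²*1 + (-2)²*1.3333333
= 4*1 + 4*1.3333333 = 9.3333333

9.3333333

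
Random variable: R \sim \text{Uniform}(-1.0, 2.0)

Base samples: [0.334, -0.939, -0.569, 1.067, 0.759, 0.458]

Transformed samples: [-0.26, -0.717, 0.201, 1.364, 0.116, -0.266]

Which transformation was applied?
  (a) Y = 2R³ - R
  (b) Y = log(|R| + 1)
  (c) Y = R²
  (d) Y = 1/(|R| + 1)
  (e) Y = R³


Checking option (a) Y = 2R³ - R:
  R = 0.334 -> Y = -0.26 ✓
  R = -0.939 -> Y = -0.717 ✓
  R = -0.569 -> Y = 0.201 ✓
All samples match this transformation.

(a) 2R³ - R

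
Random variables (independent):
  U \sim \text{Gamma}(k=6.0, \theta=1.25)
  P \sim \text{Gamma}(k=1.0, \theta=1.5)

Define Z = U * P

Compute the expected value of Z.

For independent RVs: E[XY] = E[X]*E[Y]
E[U] = 7.5
E[P] = 1.5
E[Z] = 7.5 * 1.5 = 11.25

11.25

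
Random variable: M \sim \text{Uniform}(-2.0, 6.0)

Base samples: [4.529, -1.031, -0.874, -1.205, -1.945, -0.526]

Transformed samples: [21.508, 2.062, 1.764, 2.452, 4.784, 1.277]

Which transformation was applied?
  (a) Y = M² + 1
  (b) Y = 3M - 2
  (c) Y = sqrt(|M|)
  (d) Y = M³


Checking option (a) Y = M² + 1:
  M = 4.529 -> Y = 21.508 ✓
  M = -1.031 -> Y = 2.062 ✓
  M = -0.874 -> Y = 1.764 ✓
All samples match this transformation.

(a) M² + 1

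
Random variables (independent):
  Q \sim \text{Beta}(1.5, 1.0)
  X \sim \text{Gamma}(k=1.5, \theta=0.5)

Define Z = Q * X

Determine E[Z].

For independent RVs: E[XY] = E[X]*E[Y]
E[Q] = 0.6
E[X] = 0.75
E[Z] = 0.6 * 0.75 = 0.45

0.45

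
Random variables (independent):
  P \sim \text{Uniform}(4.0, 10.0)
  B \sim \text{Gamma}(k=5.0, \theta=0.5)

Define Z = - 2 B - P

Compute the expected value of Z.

E[Z] = -1*E[P] - 2*E[B]
E[P] = 7
E[B] = 2.5
E[Z] = -1*7 - 2*2.5 = -12

-12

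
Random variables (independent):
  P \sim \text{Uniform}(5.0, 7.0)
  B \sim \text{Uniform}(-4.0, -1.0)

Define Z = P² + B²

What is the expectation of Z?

E[Z] = E[P²] + E[B²]
E[P²] = Var(P) + E[P]² = 0.33333333 + 36 = 36.333333
E[B²] = Var(B) + E[B]² = 0.75 + 6.25 = 7
E[Z] = 36.333333 + 7 = 43.333333

43.333333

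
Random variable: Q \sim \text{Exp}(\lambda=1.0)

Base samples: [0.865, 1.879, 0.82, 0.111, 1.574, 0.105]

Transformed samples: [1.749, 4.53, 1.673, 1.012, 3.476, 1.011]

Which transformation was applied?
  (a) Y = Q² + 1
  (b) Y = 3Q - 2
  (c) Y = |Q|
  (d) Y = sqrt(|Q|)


Checking option (a) Y = Q² + 1:
  Q = 0.865 -> Y = 1.749 ✓
  Q = 1.879 -> Y = 4.53 ✓
  Q = 0.82 -> Y = 1.673 ✓
All samples match this transformation.

(a) Q² + 1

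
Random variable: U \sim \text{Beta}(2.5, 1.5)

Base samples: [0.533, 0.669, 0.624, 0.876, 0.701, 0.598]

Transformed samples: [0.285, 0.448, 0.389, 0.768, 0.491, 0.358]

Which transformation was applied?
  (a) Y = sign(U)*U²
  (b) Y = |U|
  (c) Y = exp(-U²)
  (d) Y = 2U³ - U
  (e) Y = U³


Checking option (a) Y = sign(U)*U²:
  U = 0.533 -> Y = 0.285 ✓
  U = 0.669 -> Y = 0.448 ✓
  U = 0.624 -> Y = 0.389 ✓
All samples match this transformation.

(a) sign(U)*U²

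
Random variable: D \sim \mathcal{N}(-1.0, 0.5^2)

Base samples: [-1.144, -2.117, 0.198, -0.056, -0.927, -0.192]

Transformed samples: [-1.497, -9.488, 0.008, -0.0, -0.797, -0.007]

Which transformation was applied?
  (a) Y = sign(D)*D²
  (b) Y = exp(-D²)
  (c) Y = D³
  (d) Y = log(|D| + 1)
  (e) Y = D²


Checking option (c) Y = D³:
  D = -1.144 -> Y = -1.497 ✓
  D = -2.117 -> Y = -9.488 ✓
  D = 0.198 -> Y = 0.008 ✓
All samples match this transformation.

(c) D³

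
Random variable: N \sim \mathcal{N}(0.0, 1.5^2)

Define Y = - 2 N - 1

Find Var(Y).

For Y = aN + b: Var(Y) = a² * Var(N)
Var(N) = 1.5^2 = 2.25
Var(Y) = (-2)² * 2.25 = 4 * 2.25 = 9

9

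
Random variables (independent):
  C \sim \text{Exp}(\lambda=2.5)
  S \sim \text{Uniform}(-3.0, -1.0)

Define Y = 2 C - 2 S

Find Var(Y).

For independent RVs: Var(aX + bY) = a²Var(X) + b²Var(Y)
Var(C) = 0.16
Var(S) = 0.33333333
Var(Y) = 2²*0.16 + (-2)²*0.33333333
= 4*0.16 + 4*0.33333333 = 1.9733333

1.9733333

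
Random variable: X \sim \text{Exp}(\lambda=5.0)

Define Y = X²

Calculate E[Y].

Using E[X²] = Var(X) + (E[X])²:
E[X] = 0.2
Var(X) = 1/5.0^2 = 0.04
E[X²] = 0.04 + 0.2² = 0.04 + 0.04 = 0.08

0.08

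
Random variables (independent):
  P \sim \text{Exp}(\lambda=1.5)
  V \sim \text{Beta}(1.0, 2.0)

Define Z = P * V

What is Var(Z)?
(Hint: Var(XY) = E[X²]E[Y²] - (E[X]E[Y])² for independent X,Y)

Var(XY) = E[X²]E[Y²] - (E[X]E[Y])²
E[P] = 0.66666667, Var(P) = 0.44444444
E[V] = 0.33333333, Var(V) = 0.055555556
E[P²] = 0.44444444 + 0.66666667² = 0.88888889
E[V²] = 0.055555556 + 0.33333333² = 0.16666667
Var(Z) = 0.88888889*0.16666667 - (0.66666667*0.33333333)²
= 0.14814815 - 0.049382716 = 0.098765432

0.098765432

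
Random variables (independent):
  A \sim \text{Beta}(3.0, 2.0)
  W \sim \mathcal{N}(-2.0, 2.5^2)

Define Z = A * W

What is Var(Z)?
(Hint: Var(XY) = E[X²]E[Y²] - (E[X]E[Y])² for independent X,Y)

Var(XY) = E[X²]E[Y²] - (E[X]E[Y])²
E[A] = 0.6, Var(A) = 0.04
E[W] = -2, Var(W) = 6.25
E[A²] = 0.04 + 0.6² = 0.4
E[W²] = 6.25 + (-2)² = 10.25
Var(Z) = 0.4*10.25 - (0.6*(-2))²
= 4.1 - 1.44 = 2.66

2.66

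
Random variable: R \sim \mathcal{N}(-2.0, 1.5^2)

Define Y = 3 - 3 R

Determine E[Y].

For Y = -3R + 3:
E[Y] = -3 * E[R] + 3
E[R] = -2.0 = -2
E[Y] = -3 * (-2) + 3 = 9

9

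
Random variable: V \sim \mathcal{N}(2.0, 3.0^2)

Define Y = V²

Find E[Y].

E[V²] = Var(V) + (E[V])² = 9 + 4 = 13

13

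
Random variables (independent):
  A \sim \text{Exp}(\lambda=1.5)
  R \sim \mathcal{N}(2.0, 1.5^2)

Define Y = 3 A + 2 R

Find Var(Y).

For independent RVs: Var(aX + bY) = a²Var(X) + b²Var(Y)
Var(A) = 0.44444444
Var(R) = 2.25
Var(Y) = 3²*0.44444444 + 2²*2.25
= 9*0.44444444 + 4*2.25 = 13

13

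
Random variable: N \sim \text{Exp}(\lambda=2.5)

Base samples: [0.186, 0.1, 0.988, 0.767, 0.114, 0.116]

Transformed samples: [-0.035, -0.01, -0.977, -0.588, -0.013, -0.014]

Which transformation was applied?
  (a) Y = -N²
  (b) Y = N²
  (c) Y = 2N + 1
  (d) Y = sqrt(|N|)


Checking option (a) Y = -N²:
  N = 0.186 -> Y = -0.035 ✓
  N = 0.1 -> Y = -0.01 ✓
  N = 0.988 -> Y = -0.977 ✓
All samples match this transformation.

(a) -N²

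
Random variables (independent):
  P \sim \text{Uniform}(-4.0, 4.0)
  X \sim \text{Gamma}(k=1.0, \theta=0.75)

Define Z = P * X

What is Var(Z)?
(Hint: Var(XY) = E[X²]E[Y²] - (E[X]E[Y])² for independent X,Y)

Var(XY) = E[X²]E[Y²] - (E[X]E[Y])²
E[P] = 0, Var(P) = 5.3333333
E[X] = 0.75, Var(X) = 0.5625
E[P²] = 5.3333333 + 0² = 5.3333333
E[X²] = 0.5625 + 0.75² = 1.125
Var(Z) = 5.3333333*1.125 - (0*0.75)²
= 6 - 0 = 6

6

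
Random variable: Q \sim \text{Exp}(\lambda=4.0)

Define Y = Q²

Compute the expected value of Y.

Using E[X²] = Var(X) + (E[X])²:
E[Q] = 0.25
Var(Q) = 1/4.0^2 = 0.0625
E[Q²] = 0.0625 + 0.25² = 0.0625 + 0.0625 = 0.125

0.125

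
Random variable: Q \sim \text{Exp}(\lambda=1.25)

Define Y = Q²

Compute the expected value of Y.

Using E[X²] = Var(X) + (E[X])²:
E[Q] = 0.8
Var(Q) = 1/1.25^2 = 0.64
E[Q²] = 0.64 + 0.8² = 0.64 + 0.64 = 1.28

1.28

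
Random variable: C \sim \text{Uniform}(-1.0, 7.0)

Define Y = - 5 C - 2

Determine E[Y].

For Y = -5C - 2:
E[Y] = -5 * E[C] - 2
E[C] = (-1 + 7)/2 = 3
E[Y] = -5 * 3 - 2 = -17

-17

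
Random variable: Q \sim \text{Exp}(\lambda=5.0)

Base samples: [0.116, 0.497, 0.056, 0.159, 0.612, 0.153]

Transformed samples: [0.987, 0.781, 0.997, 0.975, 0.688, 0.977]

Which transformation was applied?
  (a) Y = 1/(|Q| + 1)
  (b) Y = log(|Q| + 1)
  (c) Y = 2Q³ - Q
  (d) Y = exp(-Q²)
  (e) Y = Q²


Checking option (d) Y = exp(-Q²):
  Q = 0.116 -> Y = 0.987 ✓
  Q = 0.497 -> Y = 0.781 ✓
  Q = 0.056 -> Y = 0.997 ✓
All samples match this transformation.

(d) exp(-Q²)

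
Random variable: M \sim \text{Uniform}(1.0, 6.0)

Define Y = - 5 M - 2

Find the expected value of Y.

For Y = -5M - 2:
E[Y] = -5 * E[M] - 2
E[M] = (1 + 6)/2 = 3.5
E[Y] = -5 * 3.5 - 2 = -19.5

-19.5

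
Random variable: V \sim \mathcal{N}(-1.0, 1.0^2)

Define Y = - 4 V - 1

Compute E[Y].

For Y = -4V - 1:
E[Y] = -4 * E[V] - 1
E[V] = -1.0 = -1
E[Y] = -4 * (-1) - 1 = 3

3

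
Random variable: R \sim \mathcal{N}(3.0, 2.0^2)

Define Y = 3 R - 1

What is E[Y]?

For Y = 3R - 1:
E[Y] = 3 * E[R] - 1
E[R] = 3.0 = 3
E[Y] = 3 * 3 - 1 = 8

8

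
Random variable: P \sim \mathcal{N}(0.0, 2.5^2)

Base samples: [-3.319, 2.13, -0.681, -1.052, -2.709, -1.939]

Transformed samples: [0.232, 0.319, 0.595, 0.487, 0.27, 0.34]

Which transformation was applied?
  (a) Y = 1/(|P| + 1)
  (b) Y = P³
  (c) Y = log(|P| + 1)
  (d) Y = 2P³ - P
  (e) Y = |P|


Checking option (a) Y = 1/(|P| + 1):
  P = -3.319 -> Y = 0.232 ✓
  P = 2.13 -> Y = 0.319 ✓
  P = -0.681 -> Y = 0.595 ✓
All samples match this transformation.

(a) 1/(|P| + 1)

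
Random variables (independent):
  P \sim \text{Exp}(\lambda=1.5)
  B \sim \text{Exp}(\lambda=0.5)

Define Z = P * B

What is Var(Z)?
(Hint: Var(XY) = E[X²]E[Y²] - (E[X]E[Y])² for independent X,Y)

Var(XY) = E[X²]E[Y²] - (E[X]E[Y])²
E[P] = 0.66666667, Var(P) = 0.44444444
E[B] = 2, Var(B) = 4
E[P²] = 0.44444444 + 0.66666667² = 0.88888889
E[B²] = 4 + 2² = 8
Var(Z) = 0.88888889*8 - (0.66666667*2)²
= 7.1111111 - 1.7777778 = 5.3333333

5.3333333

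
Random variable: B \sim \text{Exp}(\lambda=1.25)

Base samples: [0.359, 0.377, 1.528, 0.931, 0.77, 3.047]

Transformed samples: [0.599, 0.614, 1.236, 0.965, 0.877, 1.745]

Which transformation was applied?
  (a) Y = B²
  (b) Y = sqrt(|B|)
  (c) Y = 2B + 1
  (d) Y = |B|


Checking option (b) Y = sqrt(|B|):
  B = 0.359 -> Y = 0.599 ✓
  B = 0.377 -> Y = 0.614 ✓
  B = 1.528 -> Y = 1.236 ✓
All samples match this transformation.

(b) sqrt(|B|)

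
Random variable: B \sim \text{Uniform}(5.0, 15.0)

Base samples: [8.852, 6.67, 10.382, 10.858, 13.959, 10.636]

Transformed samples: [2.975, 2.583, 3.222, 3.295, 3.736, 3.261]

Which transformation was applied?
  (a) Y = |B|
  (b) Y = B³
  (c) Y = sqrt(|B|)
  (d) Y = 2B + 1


Checking option (c) Y = sqrt(|B|):
  B = 8.852 -> Y = 2.975 ✓
  B = 6.67 -> Y = 2.583 ✓
  B = 10.382 -> Y = 3.222 ✓
All samples match this transformation.

(c) sqrt(|B|)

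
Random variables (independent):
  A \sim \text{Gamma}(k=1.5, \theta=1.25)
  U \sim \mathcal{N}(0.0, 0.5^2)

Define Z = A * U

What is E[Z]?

For independent RVs: E[XY] = E[X]*E[Y]
E[A] = 1.875
E[U] = 0
E[Z] = 1.875 * 0 = 0

0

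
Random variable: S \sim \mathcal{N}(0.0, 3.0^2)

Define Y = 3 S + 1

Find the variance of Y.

For Y = aS + b: Var(Y) = a² * Var(S)
Var(S) = 3.0^2 = 9
Var(Y) = 3² * 9 = 9 * 9 = 81

81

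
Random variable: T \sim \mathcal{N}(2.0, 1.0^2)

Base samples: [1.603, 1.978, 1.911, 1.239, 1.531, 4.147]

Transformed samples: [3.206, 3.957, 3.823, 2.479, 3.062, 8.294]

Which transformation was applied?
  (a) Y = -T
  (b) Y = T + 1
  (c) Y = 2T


Checking option (c) Y = 2T:
  T = 1.603 -> Y = 3.206 ✓
  T = 1.978 -> Y = 3.957 ✓
  T = 1.911 -> Y = 3.823 ✓
All samples match this transformation.

(c) 2T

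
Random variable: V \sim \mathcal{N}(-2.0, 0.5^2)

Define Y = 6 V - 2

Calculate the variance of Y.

For Y = aV + b: Var(Y) = a² * Var(V)
Var(V) = 0.5^2 = 0.25
Var(Y) = 6² * 0.25 = 36 * 0.25 = 9

9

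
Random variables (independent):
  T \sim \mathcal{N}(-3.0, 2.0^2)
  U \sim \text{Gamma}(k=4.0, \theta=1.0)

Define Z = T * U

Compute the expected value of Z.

For independent RVs: E[XY] = E[X]*E[Y]
E[T] = -3
E[U] = 4
E[Z] = -3 * 4 = -12

-12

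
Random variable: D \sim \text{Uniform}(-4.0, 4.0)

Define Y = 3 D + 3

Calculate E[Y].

For Y = 3D + 3:
E[Y] = 3 * E[D] + 3
E[D] = (-4 + 4)/2 = 0
E[Y] = 3 * 0 + 3 = 3

3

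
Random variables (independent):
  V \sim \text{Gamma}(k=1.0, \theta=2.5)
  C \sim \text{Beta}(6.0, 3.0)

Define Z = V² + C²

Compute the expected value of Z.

E[Z] = E[V²] + E[C²]
E[V²] = Var(V) + E[V]² = 6.25 + 6.25 = 12.5
E[C²] = Var(C) + E[C]² = 0.022222222 + 0.44444444 = 0.46666667
E[Z] = 12.5 + 0.46666667 = 12.966667

12.966667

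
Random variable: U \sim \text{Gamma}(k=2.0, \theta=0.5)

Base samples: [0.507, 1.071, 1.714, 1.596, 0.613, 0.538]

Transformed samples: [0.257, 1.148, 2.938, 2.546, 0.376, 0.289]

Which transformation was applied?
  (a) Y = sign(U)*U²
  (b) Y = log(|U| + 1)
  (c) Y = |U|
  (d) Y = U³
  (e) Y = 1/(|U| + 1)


Checking option (a) Y = sign(U)*U²:
  U = 0.507 -> Y = 0.257 ✓
  U = 1.071 -> Y = 1.148 ✓
  U = 1.714 -> Y = 2.938 ✓
All samples match this transformation.

(a) sign(U)*U²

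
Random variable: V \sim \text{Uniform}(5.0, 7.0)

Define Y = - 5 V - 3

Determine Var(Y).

For Y = aV + b: Var(Y) = a² * Var(V)
Var(V) = (7 - 5)^2/12 = 0.33333333
Var(Y) = (-5)² * 0.33333333 = 25 * 0.33333333 = 8.3333333

8.3333333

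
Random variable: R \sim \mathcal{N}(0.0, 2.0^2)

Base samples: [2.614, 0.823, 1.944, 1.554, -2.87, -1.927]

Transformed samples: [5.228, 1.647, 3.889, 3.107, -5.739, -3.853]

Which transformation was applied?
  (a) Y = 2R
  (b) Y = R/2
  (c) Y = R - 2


Checking option (a) Y = 2R:
  R = 2.614 -> Y = 5.228 ✓
  R = 0.823 -> Y = 1.647 ✓
  R = 1.944 -> Y = 3.889 ✓
All samples match this transformation.

(a) 2R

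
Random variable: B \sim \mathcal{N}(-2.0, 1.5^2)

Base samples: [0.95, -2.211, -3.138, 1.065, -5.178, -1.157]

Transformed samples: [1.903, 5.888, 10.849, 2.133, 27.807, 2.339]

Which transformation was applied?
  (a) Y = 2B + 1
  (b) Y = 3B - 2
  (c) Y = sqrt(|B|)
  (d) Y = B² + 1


Checking option (d) Y = B² + 1:
  B = 0.95 -> Y = 1.903 ✓
  B = -2.211 -> Y = 5.888 ✓
  B = -3.138 -> Y = 10.849 ✓
All samples match this transformation.

(d) B² + 1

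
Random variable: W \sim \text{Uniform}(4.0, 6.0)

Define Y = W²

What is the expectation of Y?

Using E[X²] = Var(X) + (E[X])²:
E[W] = 5
Var(W) = (6 - 4)^2/12 = 0.33333333
E[W²] = 0.33333333 + 5² = 0.33333333 + 25 = 25.333333

25.333333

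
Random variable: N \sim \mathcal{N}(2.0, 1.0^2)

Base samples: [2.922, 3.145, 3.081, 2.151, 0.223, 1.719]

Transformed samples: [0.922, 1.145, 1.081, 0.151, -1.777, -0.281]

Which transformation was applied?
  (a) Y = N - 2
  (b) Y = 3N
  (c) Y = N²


Checking option (a) Y = N - 2:
  N = 2.922 -> Y = 0.922 ✓
  N = 3.145 -> Y = 1.145 ✓
  N = 3.081 -> Y = 1.081 ✓
All samples match this transformation.

(a) N - 2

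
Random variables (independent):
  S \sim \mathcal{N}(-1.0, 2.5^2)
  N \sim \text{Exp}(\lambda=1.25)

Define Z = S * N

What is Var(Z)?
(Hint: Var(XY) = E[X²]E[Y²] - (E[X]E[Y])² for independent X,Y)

Var(XY) = E[X²]E[Y²] - (E[X]E[Y])²
E[S] = -1, Var(S) = 6.25
E[N] = 0.8, Var(N) = 0.64
E[S²] = 6.25 + (-1)² = 7.25
E[N²] = 0.64 + 0.8² = 1.28
Var(Z) = 7.25*1.28 - (-1*0.8)²
= 9.28 - 0.64 = 8.64

8.64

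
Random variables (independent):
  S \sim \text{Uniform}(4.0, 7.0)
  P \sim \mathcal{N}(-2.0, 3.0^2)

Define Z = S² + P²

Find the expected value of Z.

E[Z] = E[S²] + E[P²]
E[S²] = Var(S) + E[S]² = 0.75 + 30.25 = 31
E[P²] = Var(P) + E[P]² = 9 + 4 = 13
E[Z] = 31 + 13 = 44

44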